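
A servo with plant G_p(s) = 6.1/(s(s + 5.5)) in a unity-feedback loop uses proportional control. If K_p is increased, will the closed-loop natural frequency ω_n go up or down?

increase

ω_n = √(6.1·K_p), which grows with K_p.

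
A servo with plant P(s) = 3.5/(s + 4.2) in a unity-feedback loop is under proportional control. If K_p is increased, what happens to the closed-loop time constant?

decrease

Closed-loop pole is at s = −(4.2+K_p·3.5); larger K_p moves it further left, so τ = 1/(4.2+K_p·3.5) decreases.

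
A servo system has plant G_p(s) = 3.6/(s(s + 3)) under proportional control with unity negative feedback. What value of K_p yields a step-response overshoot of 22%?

K_p = 3.32

From %OS = 100·exp(−πζ/√(1−ζ²)) = 22%, ζ = −ln(0.22)/√(π²+ln²(0.22)) = 0.4342.
Characteristic equation s² + 3s + 3.6K_p = 0 gives ζ = 3/(2√(3.6K_p)).
Setting ζ = 0.4342: √(3.6K_p) = 3/(2·0.4342) = 3.455, so K_p = 11.94/3.6 = 3.32.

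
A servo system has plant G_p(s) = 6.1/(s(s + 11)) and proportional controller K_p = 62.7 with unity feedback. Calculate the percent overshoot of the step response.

39.8%

From 1 + K_pG_p(s) = 0: s² + 11s + 382.5 = 0 ⇒ ω_n = 19.56, ζ = 0.2812.
%OS = 100·exp(−πζ/√(1−ζ²)) = 100·exp(−π·0.2812/√0.9209) = 39.8%.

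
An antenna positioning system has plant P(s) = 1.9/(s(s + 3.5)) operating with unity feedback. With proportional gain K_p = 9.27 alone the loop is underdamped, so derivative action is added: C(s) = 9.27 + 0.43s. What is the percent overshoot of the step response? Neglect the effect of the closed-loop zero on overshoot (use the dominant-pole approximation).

Forward path: (9.27 + 0.43s)·1.9/(s(s+3.5)). The closed-loop characteristic equation is s² + (3.5 + 1.9·0.43)s + 1.9·9.27 = 0.
That is s² + 4.317s + 17.61 = 0, so ω_n = 4.197 rad/s and ζ = 4.317/(2·4.197) = 0.5143.
%OS = 100·exp(−πζ/√(1−ζ²)) = 15.2%.

15.2%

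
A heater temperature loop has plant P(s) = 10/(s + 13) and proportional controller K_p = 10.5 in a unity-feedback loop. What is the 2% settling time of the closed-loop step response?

Closed-loop transfer function: T(s) = K_p·P(s)/(1 + K_p·P(s)) = 105/(s + 13 + 105) = 105/(s + 118).
Time constant τ = 1/118 = 0.008475 s, so the 2% settling time is about 4τ = 0.0339 s.

T_s ≈ 0.0339 s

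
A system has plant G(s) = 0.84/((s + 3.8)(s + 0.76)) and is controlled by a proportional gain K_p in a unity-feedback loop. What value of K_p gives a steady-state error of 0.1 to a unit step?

K_p = 30.9

For a type-0 loop with proportional control, e_ss = 1/(1 + K_p·G(0)).
G(0) = 0.2909. Require 1/(1 + K_p·0.2909) = 0.1, so 1 + 0.2909·K_p = 10.
K_p = (10 − 1)/0.2909 = 30.9.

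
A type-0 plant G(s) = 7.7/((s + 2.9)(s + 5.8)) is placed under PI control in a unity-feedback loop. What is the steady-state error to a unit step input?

0

The PI controller's integrator makes the forward path type 1, so e_ss to a step is zero.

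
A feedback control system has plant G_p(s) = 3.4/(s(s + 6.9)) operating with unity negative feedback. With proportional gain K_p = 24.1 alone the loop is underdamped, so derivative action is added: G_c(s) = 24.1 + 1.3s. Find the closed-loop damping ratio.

ζ = 0.625

Forward path: (24.1 + 1.3s)·3.4/(s(s+6.9)). The closed-loop characteristic equation is s² + (6.9 + 3.4·1.3)s + 3.4·24.1 = 0.
That is s² + 11.32s + 81.94 = 0, so ω_n = 9.052 rad/s and ζ = 11.32/(2·9.052) = 0.6253.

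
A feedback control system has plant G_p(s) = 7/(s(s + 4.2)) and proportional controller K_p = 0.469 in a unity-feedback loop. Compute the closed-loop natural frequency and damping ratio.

ω_n = 1.81 rad/s, ζ = 1.16

With unity feedback the closed-loop characteristic equation is s² + 4.2s + 0.469·7 = s² + 4.2s + 3.283 = 0.
Matching s² + 2ζω_n s + ω_n²: ω_n = √3.283 = 1.812 rad/s and 2ζω_n = 4.2, so ζ = 4.2/(2·1.812) = 1.16.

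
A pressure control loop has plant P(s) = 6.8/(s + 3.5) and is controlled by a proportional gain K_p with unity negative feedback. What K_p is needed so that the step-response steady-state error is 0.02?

K_p = 25.2

The loop is type 0, so e_ss(step) = 1/(1 + K_pos) with K_pos = K_p·P(0).
P(0) = 1.943. Require 1/(1 + K_p·1.943) = 0.02, so 1 + 1.943·K_p = 50.
K_p = (50 − 1)/1.943 = 25.2.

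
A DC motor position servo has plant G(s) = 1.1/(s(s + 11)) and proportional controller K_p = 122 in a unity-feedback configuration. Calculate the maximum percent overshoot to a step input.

18.4%

From 1 + K_pG(s) = 0: s² + 11s + 134.2 = 0 ⇒ ω_n = 11.58, ζ = 0.4748.
%OS = 100·exp(−πζ/√(1−ζ²)) = 100·exp(−π·0.4748/√0.7746) = 18.4%.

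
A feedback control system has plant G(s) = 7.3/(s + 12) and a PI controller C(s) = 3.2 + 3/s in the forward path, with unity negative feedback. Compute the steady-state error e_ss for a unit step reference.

0

The open loop C(s)G(s) has a pole at the origin (type 1), so the static position error constant is infinite and e_ss = 1/(1+∞) = 0.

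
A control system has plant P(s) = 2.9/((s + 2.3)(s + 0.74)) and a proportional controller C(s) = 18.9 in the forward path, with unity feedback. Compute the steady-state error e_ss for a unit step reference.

0.0301

The loop is type 0. Static position error constant K_pos = C(0)·P(0) = 18.9·1.704 = 32.2.
Steady-state error to a unit step: e_ss = 1/(1+K_pos) = 1/33.2 = 0.0301.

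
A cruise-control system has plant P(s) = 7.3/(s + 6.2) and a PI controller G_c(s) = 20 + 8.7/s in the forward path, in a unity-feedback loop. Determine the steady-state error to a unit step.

0

The open loop G_c(s)P(s) has a pole at the origin (type 1), so the static position error constant is infinite and e_ss = 1/(1+∞) = 0.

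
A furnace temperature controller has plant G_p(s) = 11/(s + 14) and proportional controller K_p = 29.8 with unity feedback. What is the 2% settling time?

T_s ≈ 0.0117 s

Closed-loop transfer function: T(s) = K_p·G_p(s)/(1 + K_p·G_p(s)) = 327.8/(s + 14 + 327.8) = 327.8/(s + 341.8).
Time constant τ = 1/341.8 = 0.002926 s, so the 2% settling time is about 4τ = 0.0117 s.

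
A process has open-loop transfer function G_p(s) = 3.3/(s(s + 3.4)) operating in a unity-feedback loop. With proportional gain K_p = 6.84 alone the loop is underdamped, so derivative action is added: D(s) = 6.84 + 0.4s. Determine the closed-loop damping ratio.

ζ = 0.497

Forward path: (6.84 + 0.4s)·3.3/(s(s+3.4)). The closed-loop characteristic equation is s² + (3.4 + 3.3·0.4)s + 3.3·6.84 = 0.
That is s² + 4.72s + 22.57 = 0, so ω_n = 4.751 rad/s and ζ = 4.72/(2·4.751) = 0.4967.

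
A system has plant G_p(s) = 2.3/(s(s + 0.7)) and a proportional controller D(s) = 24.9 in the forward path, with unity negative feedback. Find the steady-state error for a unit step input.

The open loop D(s)G_p(s) has a pole at the origin (type 1), so the static position error constant is infinite and e_ss = 1/(1+∞) = 0.

0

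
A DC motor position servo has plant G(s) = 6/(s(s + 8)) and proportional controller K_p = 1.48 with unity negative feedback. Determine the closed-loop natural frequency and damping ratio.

With unity feedback the closed-loop characteristic equation is s² + 8s + 1.48·6 = s² + 8s + 8.88 = 0.
So ω_n² = 8.88 ⇒ ω_n = 2.98 rad/s, and ζ = 8/(2ω_n) = 1.34.

ω_n = 2.98 rad/s, ζ = 1.34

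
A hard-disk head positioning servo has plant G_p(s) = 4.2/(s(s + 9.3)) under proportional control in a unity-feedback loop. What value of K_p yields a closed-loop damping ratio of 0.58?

K_p = 15.3

Closed-loop characteristic equation: s² + 9.3s + K_p·4.2 = 0.
So ω_n = √(4.2K_p) and 2ζω_n = 9.3, giving ζ = 9.3/(2√(4.2K_p)).
Setting ζ = 0.58: √(4.2K_p) = 9.3/(2·0.58) = 8.017, so K_p = 64.28/4.2 = 15.3.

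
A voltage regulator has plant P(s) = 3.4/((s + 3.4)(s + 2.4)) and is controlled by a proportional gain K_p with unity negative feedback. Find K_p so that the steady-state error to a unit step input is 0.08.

K_p = 27.6

Steady-state error for a unit step on this type-0 loop is 1/(1 + K_p·P(0)).
P(0) = 0.4167. Require 1/(1 + K_p·0.4167) = 0.08, so 1 + 0.4167·K_p = 12.5.
K_p = (12.5 − 1)/0.4167 = 27.6.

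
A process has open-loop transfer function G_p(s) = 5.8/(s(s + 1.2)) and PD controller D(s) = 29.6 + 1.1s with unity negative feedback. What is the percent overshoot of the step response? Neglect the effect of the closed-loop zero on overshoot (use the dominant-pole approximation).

Forward path: (29.6 + 1.1s)·5.8/(s(s+1.2)). The closed-loop characteristic equation is s² + (1.2 + 5.8·1.1)s + 5.8·29.6 = 0.
That is s² + 7.58s + 171.7 = 0, so ω_n = 13.1 rad/s and ζ = 7.58/(2·13.1) = 0.2893.
%OS = 100·exp(−πζ/√(1−ζ²)) = 38.7%.

38.7%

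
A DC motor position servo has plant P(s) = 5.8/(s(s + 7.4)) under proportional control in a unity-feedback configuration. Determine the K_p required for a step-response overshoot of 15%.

From %OS = 100·exp(−πζ/√(1−ζ²)) = 15%, ζ = −ln(0.15)/√(π²+ln²(0.15)) = 0.5169.
Characteristic equation s² + 7.4s + 5.8K_p = 0 gives ζ = 7.4/(2√(5.8K_p)).
Setting ζ = 0.5169: √(5.8K_p) = 7.4/(2·0.5169) = 7.158, so K_p = 51.23/5.8 = 8.83.

K_p = 8.83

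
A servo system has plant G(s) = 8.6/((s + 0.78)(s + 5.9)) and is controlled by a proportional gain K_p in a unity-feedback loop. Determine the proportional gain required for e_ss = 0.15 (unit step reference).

K_p = 3.03

For a type-0 loop with proportional control, e_ss = 1/(1 + K_p·G(0)).
G(0) = 1.869. Require 1/(1 + K_p·1.869) = 0.15, so 1 + 1.869·K_p = 6.667.
K_p = (6.667 − 1)/1.869 = 3.03.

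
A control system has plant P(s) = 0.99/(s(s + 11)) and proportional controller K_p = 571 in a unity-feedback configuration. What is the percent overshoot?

From 1 + K_pP(s) = 0: s² + 11s + 565.3 = 0 ⇒ ω_n = 23.78, ζ = 0.2313.
%OS = 100·exp(−πζ/√(1−ζ²)) = 100·exp(−π·0.2313/√0.9465) = 47.4%.

47.4%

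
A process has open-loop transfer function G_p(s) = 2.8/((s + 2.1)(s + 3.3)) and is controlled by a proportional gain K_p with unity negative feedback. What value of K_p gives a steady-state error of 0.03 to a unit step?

K_p = 80

The loop is type 0, so e_ss(step) = 1/(1 + K_pos) with K_pos = K_p·G_p(0).
G_p(0) = 0.404. Require 1/(1 + K_p·0.404) = 0.03, so 1 + 0.404·K_p = 33.33.
K_p = (33.33 − 1)/0.404 = 80.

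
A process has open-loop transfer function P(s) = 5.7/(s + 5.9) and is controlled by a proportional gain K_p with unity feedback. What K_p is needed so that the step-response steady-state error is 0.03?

K_p = 33.5

For a type-0 loop with proportional control, e_ss = 1/(1 + K_p·P(0)).
P(0) = 0.9661. Require 1/(1 + K_p·0.9661) = 0.03, so 1 + 0.9661·K_p = 33.33.
K_p = (33.33 − 1)/0.9661 = 33.5.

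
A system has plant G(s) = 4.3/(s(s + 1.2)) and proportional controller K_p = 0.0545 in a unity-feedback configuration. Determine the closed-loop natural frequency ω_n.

ω_n = 0.484 rad/s

1 + K_p·G(s) = 0 gives s² + 1.2s + 0.2344 = 0.
Matching s² + 2ζω_n s + ω_n²: ω_n = √0.2344 = 0.4841 rad/s and 2ζω_n = 1.2, so ζ = 1.2/(2·0.4841) = 1.24.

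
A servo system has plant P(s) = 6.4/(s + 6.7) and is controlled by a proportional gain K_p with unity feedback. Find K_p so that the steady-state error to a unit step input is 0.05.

K_p = 19.9

The loop is type 0, so e_ss(step) = 1/(1 + K_pos) with K_pos = K_p·P(0).
P(0) = 0.9552. Require 1/(1 + K_p·0.9552) = 0.05, so 1 + 0.9552·K_p = 20.
K_p = (20 − 1)/0.9552 = 19.9.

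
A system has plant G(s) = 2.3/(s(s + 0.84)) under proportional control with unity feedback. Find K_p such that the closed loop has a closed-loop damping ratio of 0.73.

Closed-loop characteristic equation: s² + 0.84s + K_p·2.3 = 0.
So ω_n = √(2.3K_p) and 2ζω_n = 0.84, giving ζ = 0.84/(2√(2.3K_p)).
Setting ζ = 0.73: √(2.3K_p) = 0.84/(2·0.73) = 0.5753, so K_p = 0.331/2.3 = 0.144.

K_p = 0.144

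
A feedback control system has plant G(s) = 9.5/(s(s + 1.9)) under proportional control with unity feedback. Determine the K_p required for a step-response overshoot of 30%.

From %OS = 100·exp(−πζ/√(1−ζ²)) = 30%, ζ = −ln(0.3)/√(π²+ln²(0.3)) = 0.3579.
Characteristic equation s² + 1.9s + 9.5K_p = 0 gives ζ = 1.9/(2√(9.5K_p)).
Setting ζ = 0.3579: √(9.5K_p) = 1.9/(2·0.3579) = 2.655, so K_p = 7.047/9.5 = 0.742.

K_p = 0.742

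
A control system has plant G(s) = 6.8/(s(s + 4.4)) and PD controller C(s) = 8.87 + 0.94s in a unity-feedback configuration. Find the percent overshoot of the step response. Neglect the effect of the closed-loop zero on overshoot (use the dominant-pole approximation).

4.81%

Forward path: (8.87 + 0.94s)·6.8/(s(s+4.4)). The closed-loop characteristic equation is s² + (4.4 + 6.8·0.94)s + 6.8·8.87 = 0.
That is s² + 10.79s + 60.32 = 0, so ω_n = 7.766 rad/s and ζ = 10.79/(2·7.766) = 0.6948.
%OS = 100·exp(−πζ/√(1−ζ²)) = 4.81%.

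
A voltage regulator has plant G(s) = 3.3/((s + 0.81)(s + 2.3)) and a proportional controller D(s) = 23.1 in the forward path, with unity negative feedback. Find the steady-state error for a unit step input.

0.0239

The loop is type 0. Static position error constant K_pos = D(0)·G(0) = 23.1·1.771 = 40.92.
Steady-state error to a unit step: e_ss = 1/(1+K_pos) = 1/41.92 = 0.0239.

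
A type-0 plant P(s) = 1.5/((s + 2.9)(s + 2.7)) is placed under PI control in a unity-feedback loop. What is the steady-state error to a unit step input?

The PI controller's integrator makes the forward path type 1, so e_ss to a step is zero.

0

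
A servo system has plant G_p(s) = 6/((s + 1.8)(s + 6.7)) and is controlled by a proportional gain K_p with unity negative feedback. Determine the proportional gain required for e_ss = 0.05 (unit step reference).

K_p = 38.2

Steady-state error for a unit step on this type-0 loop is 1/(1 + K_p·G_p(0)).
G_p(0) = 0.4975. Require 1/(1 + K_p·0.4975) = 0.05, so 1 + 0.4975·K_p = 20.
K_p = (20 − 1)/0.4975 = 38.2.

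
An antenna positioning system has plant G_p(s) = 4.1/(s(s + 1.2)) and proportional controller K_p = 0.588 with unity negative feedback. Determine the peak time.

T_p = 2.19 s

From 1 + K_pG_p(s) = 0: s² + 1.2s + 2.411 = 0 ⇒ ω_n = 1.553, ζ = 0.3864.
Damped frequency ω_d = ω_n√(1−ζ²) = 1.432 rad/s, so peak time T_p = π/ω_d = 2.19 s.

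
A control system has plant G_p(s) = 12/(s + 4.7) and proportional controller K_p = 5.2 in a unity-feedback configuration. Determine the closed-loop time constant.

τ = 0.0149 s

Closed-loop transfer function: T(s) = K_p·G_p(s)/(1 + K_p·G_p(s)) = 62.4/(s + 4.7 + 62.4) = 62.4/(s + 67.1).
Time constant τ = 1/67.1 = 0.0149 s.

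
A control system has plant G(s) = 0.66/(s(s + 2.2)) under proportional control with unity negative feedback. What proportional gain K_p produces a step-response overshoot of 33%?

From %OS = 100·exp(−πζ/√(1−ζ²)) = 33%, ζ = −ln(0.33)/√(π²+ln²(0.33)) = 0.3328.
Characteristic equation s² + 2.2s + 0.66K_p = 0 gives ζ = 2.2/(2√(0.66K_p)).
Setting ζ = 0.3328: √(0.66K_p) = 2.2/(2·0.3328) = 3.305, so K_p = 10.93/0.66 = 16.6.

K_p = 16.6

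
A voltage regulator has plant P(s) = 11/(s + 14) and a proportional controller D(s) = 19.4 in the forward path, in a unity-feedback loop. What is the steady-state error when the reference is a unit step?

The loop is type 0. Static position error constant K_pos = D(0)·P(0) = 19.4·0.7857 = 15.24.
Steady-state error to a unit step: e_ss = 1/(1+K_pos) = 1/16.24 = 0.0616.

0.0616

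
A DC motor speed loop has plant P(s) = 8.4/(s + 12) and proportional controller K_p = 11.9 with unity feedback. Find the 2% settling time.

Closed-loop transfer function: T(s) = K_p·P(s)/(1 + K_p·P(s)) = 99.96/(s + 12 + 99.96) = 99.96/(s + 112).
Time constant τ = 1/112 = 0.008932 s, so the 2% settling time is about 4τ = 0.0357 s.

T_s ≈ 0.0357 s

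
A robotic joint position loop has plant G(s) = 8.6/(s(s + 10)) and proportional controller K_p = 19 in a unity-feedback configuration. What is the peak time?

T_p = 0.267 s

The closed-loop denominator s² + 10s + 163.4 gives ω_n = √163.4 = 12.78 and ζ = 10/(2ω_n) = 0.3912.
Damped frequency ω_d = ω_n√(1−ζ²) = 11.76 rad/s, so peak time T_p = π/ω_d = 0.267 s.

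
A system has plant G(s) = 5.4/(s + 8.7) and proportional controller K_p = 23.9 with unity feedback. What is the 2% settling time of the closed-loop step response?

T_s ≈ 0.029 s

Closed-loop transfer function: T(s) = K_p·G(s)/(1 + K_p·G(s)) = 129.1/(s + 8.7 + 129.1) = 129.1/(s + 137.8).
Time constant τ = 1/137.8 = 0.007259 s, so the 2% settling time is about 4τ = 0.029 s.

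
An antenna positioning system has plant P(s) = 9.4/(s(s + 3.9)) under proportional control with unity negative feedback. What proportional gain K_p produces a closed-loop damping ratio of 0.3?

Closed-loop characteristic equation: s² + 3.9s + K_p·9.4 = 0.
So ω_n = √(9.4K_p) and 2ζω_n = 3.9, giving ζ = 3.9/(2√(9.4K_p)).
Setting ζ = 0.3: √(9.4K_p) = 3.9/(2·0.3) = 6.5, so K_p = 42.25/9.4 = 4.49.

K_p = 4.49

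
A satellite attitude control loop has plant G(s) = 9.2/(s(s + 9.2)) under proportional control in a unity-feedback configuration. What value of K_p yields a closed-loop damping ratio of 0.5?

K_p = 9.2

Closed-loop characteristic equation: s² + 9.2s + K_p·9.2 = 0.
So ω_n = √(9.2K_p) and 2ζω_n = 9.2, giving ζ = 9.2/(2√(9.2K_p)).
Setting ζ = 0.5: √(9.2K_p) = 9.2/(2·0.5) = 9.2, so K_p = 84.64/9.2 = 9.2.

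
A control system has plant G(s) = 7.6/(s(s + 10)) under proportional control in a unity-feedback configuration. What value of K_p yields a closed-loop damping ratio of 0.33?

K_p = 30.2

Closed-loop characteristic equation: s² + 10s + K_p·7.6 = 0.
So ω_n = √(7.6K_p) and 2ζω_n = 10, giving ζ = 10/(2√(7.6K_p)).
Setting ζ = 0.33: √(7.6K_p) = 10/(2·0.33) = 15.15, so K_p = 229.6/7.6 = 30.2.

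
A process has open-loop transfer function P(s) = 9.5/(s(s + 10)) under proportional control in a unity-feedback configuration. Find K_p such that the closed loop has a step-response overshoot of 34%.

K_p = 24.9

From %OS = 100·exp(−πζ/√(1−ζ²)) = 34%, ζ = −ln(0.34)/√(π²+ln²(0.34)) = 0.3248.
Characteristic equation s² + 10s + 9.5K_p = 0 gives ζ = 10/(2√(9.5K_p)).
Setting ζ = 0.3248: √(9.5K_p) = 10/(2·0.3248) = 15.4, so K_p = 237/9.5 = 24.9.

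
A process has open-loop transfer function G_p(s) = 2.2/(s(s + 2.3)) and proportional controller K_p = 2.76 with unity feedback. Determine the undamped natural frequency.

With unity feedback the closed-loop characteristic equation is s² + 2.3s + 2.76·2.2 = s² + 2.3s + 6.072 = 0.
Matching s² + 2ζω_n s + ω_n²: ω_n = √6.072 = 2.464 rad/s and 2ζω_n = 2.3, so ζ = 2.3/(2·2.464) = 0.467.

ω_n = 2.46 rad/s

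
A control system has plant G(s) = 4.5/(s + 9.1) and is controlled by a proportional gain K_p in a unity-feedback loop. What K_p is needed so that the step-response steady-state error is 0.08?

Steady-state error for a unit step on this type-0 loop is 1/(1 + K_p·G(0)).
G(0) = 0.4945. Require 1/(1 + K_p·0.4945) = 0.08, so 1 + 0.4945·K_p = 12.5.
K_p = (12.5 − 1)/0.4945 = 23.3.

K_p = 23.3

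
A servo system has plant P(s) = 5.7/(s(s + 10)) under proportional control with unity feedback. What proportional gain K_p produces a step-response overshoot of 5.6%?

From %OS = 100·exp(−πζ/√(1−ζ²)) = 5.6%, ζ = −ln(0.056)/√(π²+ln²(0.056)) = 0.6761.
Characteristic equation s² + 10s + 5.7K_p = 0 gives ζ = 10/(2√(5.7K_p)).
Setting ζ = 0.6761: √(5.7K_p) = 10/(2·0.6761) = 7.396, so K_p = 54.7/5.7 = 9.6.

K_p = 9.6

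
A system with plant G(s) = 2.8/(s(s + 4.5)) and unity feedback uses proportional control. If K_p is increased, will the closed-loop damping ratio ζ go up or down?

ζ = 4.5/(2√(2.8K_p)); increasing K_p raises the denominator, so ζ falls.

decrease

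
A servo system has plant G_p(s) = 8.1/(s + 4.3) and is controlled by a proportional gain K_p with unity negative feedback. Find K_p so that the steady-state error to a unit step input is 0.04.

K_p = 12.7

For a type-0 loop with proportional control, e_ss = 1/(1 + K_p·G_p(0)).
G_p(0) = 1.884. Require 1/(1 + K_p·1.884) = 0.04, so 1 + 1.884·K_p = 25.
K_p = (25 − 1)/1.884 = 12.7.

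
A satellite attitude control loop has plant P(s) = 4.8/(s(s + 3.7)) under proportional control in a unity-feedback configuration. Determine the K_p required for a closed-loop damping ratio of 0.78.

Closed-loop characteristic equation: s² + 3.7s + K_p·4.8 = 0.
So ω_n = √(4.8K_p) and 2ζω_n = 3.7, giving ζ = 3.7/(2√(4.8K_p)).
Setting ζ = 0.78: √(4.8K_p) = 3.7/(2·0.78) = 2.372, so K_p = 5.625/4.8 = 1.17.

K_p = 1.17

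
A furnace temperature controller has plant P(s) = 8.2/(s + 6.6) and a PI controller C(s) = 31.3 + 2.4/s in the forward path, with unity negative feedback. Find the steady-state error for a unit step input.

0

The open loop C(s)P(s) has a pole at the origin (type 1), so the static position error constant is infinite and e_ss = 1/(1+∞) = 0.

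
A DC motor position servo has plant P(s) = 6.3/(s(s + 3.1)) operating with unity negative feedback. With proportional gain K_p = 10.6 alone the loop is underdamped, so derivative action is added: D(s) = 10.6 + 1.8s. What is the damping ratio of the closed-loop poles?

Forward path: (10.6 + 1.8s)·6.3/(s(s+3.1)). The closed-loop characteristic equation is s² + (3.1 + 6.3·1.8)s + 6.3·10.6 = 0.
That is s² + 14.44s + 66.78 = 0, so ω_n = 8.172 rad/s and ζ = 14.44/(2·8.172) = 0.8835.

ζ = 0.884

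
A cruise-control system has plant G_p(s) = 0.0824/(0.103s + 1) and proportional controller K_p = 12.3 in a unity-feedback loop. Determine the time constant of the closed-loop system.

Closed loop: T(s) = K_p·G_p/(1+K_p·G_p) = 1.014/(0.103s + 1 + 1.014), with pole at s = −(1 + 1.014)/0.103 = −19.55.
Closed-loop time constant τ = 1/19.55 = 0.0512 s.

τ = 0.0512 s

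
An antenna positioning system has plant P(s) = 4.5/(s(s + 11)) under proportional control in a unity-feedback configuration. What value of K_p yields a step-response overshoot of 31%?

K_p = 55.1

From %OS = 100·exp(−πζ/√(1−ζ²)) = 31%, ζ = −ln(0.31)/√(π²+ln²(0.31)) = 0.3493.
Characteristic equation s² + 11s + 4.5K_p = 0 gives ζ = 11/(2√(4.5K_p)).
Setting ζ = 0.3493: √(4.5K_p) = 11/(2·0.3493) = 15.75, so K_p = 247.9/4.5 = 55.1.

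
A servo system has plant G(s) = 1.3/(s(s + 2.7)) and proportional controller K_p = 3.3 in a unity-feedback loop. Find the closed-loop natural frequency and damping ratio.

With unity feedback the closed-loop characteristic equation is s² + 2.7s + 3.3·1.3 = s² + 2.7s + 4.29 = 0.
So ω_n² = 4.29 ⇒ ω_n = 2.071 rad/s, and ζ = 2.7/(2ω_n) = 0.652.

ω_n = 2.07 rad/s, ζ = 0.652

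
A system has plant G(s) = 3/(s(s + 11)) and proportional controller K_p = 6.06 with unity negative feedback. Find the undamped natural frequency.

With unity feedback the closed-loop characteristic equation is s² + 11s + 6.06·3 = s² + 11s + 18.18 = 0.
So ω_n² = 18.18 ⇒ ω_n = 4.264 rad/s, and ζ = 11/(2ω_n) = 1.29.

ω_n = 4.26 rad/s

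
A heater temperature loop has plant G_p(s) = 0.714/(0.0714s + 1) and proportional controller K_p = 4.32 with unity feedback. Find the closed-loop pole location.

Closed loop: T(s) = K_p·G_p/(1+K_p·G_p) = 3.084/(0.0714s + 1 + 3.084), with pole at s = −(1 + 3.084)/0.0714 = −57.21.

s = -57.21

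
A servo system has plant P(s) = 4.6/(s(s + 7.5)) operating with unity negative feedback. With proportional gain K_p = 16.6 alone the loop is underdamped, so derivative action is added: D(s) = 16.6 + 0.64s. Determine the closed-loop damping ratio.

ζ = 0.598

Forward path: (16.6 + 0.64s)·4.6/(s(s+7.5)). The closed-loop characteristic equation is s² + (7.5 + 4.6·0.64)s + 4.6·16.6 = 0.
That is s² + 10.44s + 76.36 = 0, so ω_n = 8.738 rad/s and ζ = 10.44/(2·8.738) = 0.5976.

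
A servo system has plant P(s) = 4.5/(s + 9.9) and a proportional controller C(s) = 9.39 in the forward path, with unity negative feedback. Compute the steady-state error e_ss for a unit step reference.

The loop is type 0. Static position error constant K_pos = C(0)·P(0) = 9.39·0.4545 = 4.268.
Steady-state error to a unit step: e_ss = 1/(1+K_pos) = 1/5.268 = 0.19.

0.19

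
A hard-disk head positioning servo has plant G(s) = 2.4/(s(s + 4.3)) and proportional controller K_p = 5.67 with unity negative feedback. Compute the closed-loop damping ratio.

ζ = 0.583

1 + K_p·G(s) = 0 gives s² + 4.3s + 13.61 = 0.
So ω_n² = 13.61 ⇒ ω_n = 3.689 rad/s, and ζ = 4.3/(2ω_n) = 0.583.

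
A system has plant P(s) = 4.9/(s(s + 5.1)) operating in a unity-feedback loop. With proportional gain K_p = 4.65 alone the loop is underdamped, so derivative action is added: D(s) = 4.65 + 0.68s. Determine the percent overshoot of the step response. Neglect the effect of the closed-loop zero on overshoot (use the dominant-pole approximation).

0.269%

Forward path: (4.65 + 0.68s)·4.9/(s(s+5.1)). The closed-loop characteristic equation is s² + (5.1 + 4.9·0.68)s + 4.9·4.65 = 0.
That is s² + 8.432s + 22.79 = 0, so ω_n = 4.773 rad/s and ζ = 8.432/(2·4.773) = 0.8832.
%OS = 100·exp(−πζ/√(1−ζ²)) = 0.269%.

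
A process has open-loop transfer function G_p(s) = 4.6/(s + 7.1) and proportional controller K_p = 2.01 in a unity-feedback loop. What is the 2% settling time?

Closed-loop transfer function: T(s) = K_p·G_p(s)/(1 + K_p·G_p(s)) = 9.246/(s + 7.1 + 9.246) = 9.246/(s + 16.35).
Time constant τ = 1/16.35 = 0.06118 s, so the 2% settling time is about 4τ = 0.245 s.

T_s ≈ 0.245 s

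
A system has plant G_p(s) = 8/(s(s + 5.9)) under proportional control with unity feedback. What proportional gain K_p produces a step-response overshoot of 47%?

From %OS = 100·exp(−πζ/√(1−ζ²)) = 47%, ζ = −ln(0.47)/√(π²+ln²(0.47)) = 0.2337.
Characteristic equation s² + 5.9s + 8K_p = 0 gives ζ = 5.9/(2√(8K_p)).
Setting ζ = 0.2337: √(8K_p) = 5.9/(2·0.2337) = 12.62, so K_p = 159.4/8 = 19.9.

K_p = 19.9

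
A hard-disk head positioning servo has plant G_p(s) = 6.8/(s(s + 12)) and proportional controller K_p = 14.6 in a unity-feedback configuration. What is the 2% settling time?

T_s ≈ 0.667 s

The closed-loop denominator s² + 12s + 99.28 gives ω_n = √99.28 = 9.964 and ζ = 12/(2ω_n) = 0.6022.
2% settling time T_s ≈ 4/(ζω_n) = 4/6 = 0.667 s.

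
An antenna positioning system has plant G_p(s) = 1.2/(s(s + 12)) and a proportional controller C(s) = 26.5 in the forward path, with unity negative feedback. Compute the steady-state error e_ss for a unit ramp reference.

0.377

The loop has one pole at the origin (type 1). Velocity error constant K_v = lim_{s→0} s·C(s)G_p(s) = 26.5·1.2/12 = 2.65.
Steady-state error to a unit ramp: e_ss = 1/K_v = 0.377.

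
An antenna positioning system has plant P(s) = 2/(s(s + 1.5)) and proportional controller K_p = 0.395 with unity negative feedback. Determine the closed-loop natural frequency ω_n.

ω_n = 0.889 rad/s

The closed-loop denominator is s(s+1.5) + 0.395·2 = s² + 1.5s + 0.79.
Matching s² + 2ζω_n s + ω_n²: ω_n = √0.79 = 0.8888 rad/s and 2ζω_n = 1.5, so ζ = 1.5/(2·0.8888) = 0.844.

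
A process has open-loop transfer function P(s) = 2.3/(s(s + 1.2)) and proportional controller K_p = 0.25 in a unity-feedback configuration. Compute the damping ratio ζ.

1 + K_p·P(s) = 0 gives s² + 1.2s + 0.575 = 0.
Matching s² + 2ζω_n s + ω_n²: ω_n = √0.575 = 0.7583 rad/s and 2ζω_n = 1.2, so ζ = 1.2/(2·0.7583) = 0.791.

ζ = 0.791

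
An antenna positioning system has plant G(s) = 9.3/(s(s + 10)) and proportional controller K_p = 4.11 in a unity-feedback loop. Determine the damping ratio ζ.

1 + K_p·G(s) = 0 gives s² + 10s + 38.22 = 0.
So ω_n² = 38.22 ⇒ ω_n = 6.182 rad/s, and ζ = 10/(2ω_n) = 0.809.

ζ = 0.809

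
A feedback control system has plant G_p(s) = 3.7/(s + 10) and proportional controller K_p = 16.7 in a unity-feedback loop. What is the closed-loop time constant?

Closed-loop transfer function: T(s) = K_p·G_p(s)/(1 + K_p·G_p(s)) = 61.79/(s + 10 + 61.79) = 61.79/(s + 71.79).
Time constant τ = 1/71.79 = 0.0139 s.

τ = 0.0139 s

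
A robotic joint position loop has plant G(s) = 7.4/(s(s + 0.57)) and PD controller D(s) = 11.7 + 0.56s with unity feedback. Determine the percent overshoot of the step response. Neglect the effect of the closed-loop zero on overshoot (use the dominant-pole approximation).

Forward path: (11.7 + 0.56s)·7.4/(s(s+0.57)). The closed-loop characteristic equation is s² + (0.57 + 7.4·0.56)s + 7.4·11.7 = 0.
That is s² + 4.714s + 86.58 = 0, so ω_n = 9.305 rad/s and ζ = 4.714/(2·9.305) = 0.2533.
%OS = 100·exp(−πζ/√(1−ζ²)) = 43.9%.

43.9%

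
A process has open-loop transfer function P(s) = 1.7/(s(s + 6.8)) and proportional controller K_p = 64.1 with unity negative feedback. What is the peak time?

From 1 + K_pP(s) = 0: s² + 6.8s + 109 = 0 ⇒ ω_n = 10.44, ζ = 0.3257.
Damped frequency ω_d = ω_n√(1−ζ²) = 9.87 rad/s, so peak time T_p = π/ω_d = 0.318 s.

T_p = 0.318 s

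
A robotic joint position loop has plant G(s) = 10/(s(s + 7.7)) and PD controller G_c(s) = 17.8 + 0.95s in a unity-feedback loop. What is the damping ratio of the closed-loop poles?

Forward path: (17.8 + 0.95s)·10/(s(s+7.7)). The closed-loop characteristic equation is s² + (7.7 + 10·0.95)s + 10·17.8 = 0.
That is s² + 17.2s + 178 = 0, so ω_n = 13.34 rad/s and ζ = 17.2/(2·13.34) = 0.6446.

ζ = 0.645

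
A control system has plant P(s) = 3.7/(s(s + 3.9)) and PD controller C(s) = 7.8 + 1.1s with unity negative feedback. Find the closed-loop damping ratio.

ζ = 0.742

Forward path: (7.8 + 1.1s)·3.7/(s(s+3.9)). The closed-loop characteristic equation is s² + (3.9 + 3.7·1.1)s + 3.7·7.8 = 0.
That is s² + 7.97s + 28.86 = 0, so ω_n = 5.372 rad/s and ζ = 7.97/(2·5.372) = 0.7418.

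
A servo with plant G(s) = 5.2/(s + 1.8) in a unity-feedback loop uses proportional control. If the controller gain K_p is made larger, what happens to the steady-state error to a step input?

decrease

e_ss = 1/(1 + K_p·G(0)); a larger K_p raises the denominator, so e_ss decreases.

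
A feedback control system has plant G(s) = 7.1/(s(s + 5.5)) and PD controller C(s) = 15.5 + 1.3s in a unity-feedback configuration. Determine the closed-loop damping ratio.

ζ = 0.702

Forward path: (15.5 + 1.3s)·7.1/(s(s+5.5)). The closed-loop characteristic equation is s² + (5.5 + 7.1·1.3)s + 7.1·15.5 = 0.
That is s² + 14.73s + 110 = 0, so ω_n = 10.49 rad/s and ζ = 14.73/(2·10.49) = 0.7021.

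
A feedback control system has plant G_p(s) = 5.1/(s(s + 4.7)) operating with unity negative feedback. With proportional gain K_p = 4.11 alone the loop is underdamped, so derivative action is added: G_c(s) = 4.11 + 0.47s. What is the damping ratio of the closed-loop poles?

Forward path: (4.11 + 0.47s)·5.1/(s(s+4.7)). The closed-loop characteristic equation is s² + (4.7 + 5.1·0.47)s + 5.1·4.11 = 0.
That is s² + 7.097s + 20.96 = 0, so ω_n = 4.578 rad/s and ζ = 7.097/(2·4.578) = 0.7751.

ζ = 0.775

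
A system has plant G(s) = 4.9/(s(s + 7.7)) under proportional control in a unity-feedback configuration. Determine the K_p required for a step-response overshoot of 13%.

From %OS = 100·exp(−πζ/√(1−ζ²)) = 13%, ζ = −ln(0.13)/√(π²+ln²(0.13)) = 0.5446.
Characteristic equation s² + 7.7s + 4.9K_p = 0 gives ζ = 7.7/(2√(4.9K_p)).
Setting ζ = 0.5446: √(4.9K_p) = 7.7/(2·0.5446) = 7.069, so K_p = 49.97/4.9 = 10.2.

K_p = 10.2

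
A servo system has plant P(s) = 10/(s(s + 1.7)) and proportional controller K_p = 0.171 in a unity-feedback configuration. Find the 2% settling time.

T_s ≈ 4.71 s

From 1 + K_pP(s) = 0: s² + 1.7s + 1.71 = 0 ⇒ ω_n = 1.308, ζ = 0.65.
2% settling time T_s ≈ 4/(ζω_n) = 4/0.85 = 4.71 s.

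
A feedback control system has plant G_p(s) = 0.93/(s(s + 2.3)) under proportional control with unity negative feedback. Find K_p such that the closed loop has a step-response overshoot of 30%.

K_p = 11.1

From %OS = 100·exp(−πζ/√(1−ζ²)) = 30%, ζ = −ln(0.3)/√(π²+ln²(0.3)) = 0.3579.
Characteristic equation s² + 2.3s + 0.93K_p = 0 gives ζ = 2.3/(2√(0.93K_p)).
Setting ζ = 0.3579: √(0.93K_p) = 2.3/(2·0.3579) = 3.214, so K_p = 10.33/0.93 = 11.1.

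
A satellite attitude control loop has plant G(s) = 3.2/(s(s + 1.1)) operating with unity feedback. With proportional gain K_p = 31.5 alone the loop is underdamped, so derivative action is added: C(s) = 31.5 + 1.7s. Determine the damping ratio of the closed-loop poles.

ζ = 0.326

Forward path: (31.5 + 1.7s)·3.2/(s(s+1.1)). The closed-loop characteristic equation is s² + (1.1 + 3.2·1.7)s + 3.2·31.5 = 0.
That is s² + 6.54s + 100.8 = 0, so ω_n = 10.04 rad/s and ζ = 6.54/(2·10.04) = 0.3257.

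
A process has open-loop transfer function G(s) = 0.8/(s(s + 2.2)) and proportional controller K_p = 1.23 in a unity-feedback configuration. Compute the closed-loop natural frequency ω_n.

ω_n = 0.992 rad/s

The closed-loop denominator is s(s+2.2) + 1.23·0.8 = s² + 2.2s + 0.984.
Matching s² + 2ζω_n s + ω_n²: ω_n = √0.984 = 0.992 rad/s and 2ζω_n = 2.2, so ζ = 2.2/(2·0.992) = 1.11.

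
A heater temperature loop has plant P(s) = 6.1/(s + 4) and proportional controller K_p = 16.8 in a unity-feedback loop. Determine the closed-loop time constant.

τ = 0.00939 s

Closed-loop transfer function: T(s) = K_p·P(s)/(1 + K_p·P(s)) = 102.5/(s + 4 + 102.5) = 102.5/(s + 106.5).
Time constant τ = 1/106.5 = 0.00939 s.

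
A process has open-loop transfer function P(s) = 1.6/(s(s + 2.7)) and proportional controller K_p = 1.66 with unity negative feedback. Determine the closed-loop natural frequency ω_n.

The closed-loop denominator is s(s+2.7) + 1.66·1.6 = s² + 2.7s + 2.656.
Matching s² + 2ζω_n s + ω_n²: ω_n = √2.656 = 1.63 rad/s and 2ζω_n = 2.7, so ζ = 2.7/(2·1.63) = 0.828.

ω_n = 1.63 rad/s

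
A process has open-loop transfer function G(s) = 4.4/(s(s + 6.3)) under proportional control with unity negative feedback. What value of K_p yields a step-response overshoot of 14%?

From %OS = 100·exp(−πζ/√(1−ζ²)) = 14%, ζ = −ln(0.14)/√(π²+ln²(0.14)) = 0.5305.
Characteristic equation s² + 6.3s + 4.4K_p = 0 gives ζ = 6.3/(2√(4.4K_p)).
Setting ζ = 0.5305: √(4.4K_p) = 6.3/(2·0.5305) = 5.938, so K_p = 35.26/4.4 = 8.01.

K_p = 8.01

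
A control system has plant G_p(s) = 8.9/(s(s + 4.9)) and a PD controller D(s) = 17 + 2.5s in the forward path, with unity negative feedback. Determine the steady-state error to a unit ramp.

0.0324

The loop has one pole at the origin (type 1). Velocity error constant K_v = lim_{s→0} s·D(s)G_p(s) = 17·8.9/4.9 = 30.88.
Steady-state error to a unit ramp: e_ss = 1/K_v = 0.0324.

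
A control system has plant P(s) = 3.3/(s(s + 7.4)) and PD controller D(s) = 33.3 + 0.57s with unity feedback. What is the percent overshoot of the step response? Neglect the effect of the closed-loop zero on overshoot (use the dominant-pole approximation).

21.2%

Forward path: (33.3 + 0.57s)·3.3/(s(s+7.4)). The closed-loop characteristic equation is s² + (7.4 + 3.3·0.57)s + 3.3·33.3 = 0.
That is s² + 9.281s + 109.9 = 0, so ω_n = 10.48 rad/s and ζ = 9.281/(2·10.48) = 0.4427.
%OS = 100·exp(−πζ/√(1−ζ²)) = 21.2%.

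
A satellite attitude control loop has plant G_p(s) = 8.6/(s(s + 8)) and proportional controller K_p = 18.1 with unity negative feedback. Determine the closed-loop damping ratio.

ζ = 0.321

With unity feedback the closed-loop characteristic equation is s² + 8s + 18.1·8.6 = s² + 8s + 155.7 = 0.
So ω_n² = 155.7 ⇒ ω_n = 12.48 rad/s, and ζ = 8/(2ω_n) = 0.321.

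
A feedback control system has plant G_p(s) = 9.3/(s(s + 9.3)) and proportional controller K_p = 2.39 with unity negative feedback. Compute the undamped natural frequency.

ω_n = 4.71 rad/s

With unity feedback the closed-loop characteristic equation is s² + 9.3s + 2.39·9.3 = s² + 9.3s + 22.23 = 0.
So ω_n² = 22.23 ⇒ ω_n = 4.715 rad/s, and ζ = 9.3/(2ω_n) = 0.986.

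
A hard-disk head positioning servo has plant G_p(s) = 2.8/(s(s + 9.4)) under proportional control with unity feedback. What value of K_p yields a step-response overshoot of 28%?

From %OS = 100·exp(−πζ/√(1−ζ²)) = 28%, ζ = −ln(0.28)/√(π²+ln²(0.28)) = 0.3755.
Characteristic equation s² + 9.4s + 2.8K_p = 0 gives ζ = 9.4/(2√(2.8K_p)).
Setting ζ = 0.3755: √(2.8K_p) = 9.4/(2·0.3755) = 12.52, so K_p = 156.6/2.8 = 55.9.

K_p = 55.9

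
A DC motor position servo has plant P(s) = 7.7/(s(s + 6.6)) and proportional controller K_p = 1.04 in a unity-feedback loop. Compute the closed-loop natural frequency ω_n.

ω_n = 2.83 rad/s

With unity feedback the closed-loop characteristic equation is s² + 6.6s + 1.04·7.7 = s² + 6.6s + 8.008 = 0.
Matching s² + 2ζω_n s + ω_n²: ω_n = √8.008 = 2.83 rad/s and 2ζω_n = 6.6, so ζ = 6.6/(2·2.83) = 1.17.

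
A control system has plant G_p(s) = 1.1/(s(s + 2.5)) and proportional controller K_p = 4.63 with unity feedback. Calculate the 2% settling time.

T_s ≈ 3.2 s

Closed-loop characteristic equation: s² + 2.5s + 5.093 = 0, so ω_n = 2.257 rad/s and ζ = 2.5/(2·2.257) = 0.5539.
2% settling time T_s ≈ 4/(ζω_n) = 4/1.25 = 3.2 s.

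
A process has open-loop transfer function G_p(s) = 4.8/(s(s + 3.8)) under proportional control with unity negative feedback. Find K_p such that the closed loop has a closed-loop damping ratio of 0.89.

K_p = 0.949

Closed-loop characteristic equation: s² + 3.8s + K_p·4.8 = 0.
So ω_n = √(4.8K_p) and 2ζω_n = 3.8, giving ζ = 3.8/(2√(4.8K_p)).
Setting ζ = 0.89: √(4.8K_p) = 3.8/(2·0.89) = 2.135, so K_p = 4.558/4.8 = 0.949.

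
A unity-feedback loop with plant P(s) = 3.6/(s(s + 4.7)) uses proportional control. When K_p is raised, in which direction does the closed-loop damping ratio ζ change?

ζ = 4.7/(2√(3.6K_p)); increasing K_p raises the denominator, so ζ falls.

decrease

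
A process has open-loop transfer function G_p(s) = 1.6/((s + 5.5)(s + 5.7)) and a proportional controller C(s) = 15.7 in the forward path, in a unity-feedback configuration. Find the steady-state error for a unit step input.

0.555

The loop is type 0. Static position error constant K_pos = C(0)·G_p(0) = 15.7·0.05104 = 0.8013.
Steady-state error to a unit step: e_ss = 1/(1+K_pos) = 1/1.801 = 0.555.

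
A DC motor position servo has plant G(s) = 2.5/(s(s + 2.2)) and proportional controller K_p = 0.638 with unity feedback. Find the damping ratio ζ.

1 + K_p·G(s) = 0 gives s² + 2.2s + 1.595 = 0.
So ω_n² = 1.595 ⇒ ω_n = 1.263 rad/s, and ζ = 2.2/(2ω_n) = 0.871.

ζ = 0.871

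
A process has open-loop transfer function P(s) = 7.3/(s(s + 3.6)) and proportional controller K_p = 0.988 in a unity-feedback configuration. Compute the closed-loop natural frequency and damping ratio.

ω_n = 2.69 rad/s, ζ = 0.67

1 + K_p·P(s) = 0 gives s² + 3.6s + 7.212 = 0.
Matching s² + 2ζω_n s + ω_n²: ω_n = √7.212 = 2.686 rad/s and 2ζω_n = 3.6, so ζ = 3.6/(2·2.686) = 0.67.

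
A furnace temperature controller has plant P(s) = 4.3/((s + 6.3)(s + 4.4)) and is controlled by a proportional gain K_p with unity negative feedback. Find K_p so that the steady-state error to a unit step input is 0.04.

Steady-state error for a unit step on this type-0 loop is 1/(1 + K_p·P(0)).
P(0) = 0.1551. Require 1/(1 + K_p·0.1551) = 0.04, so 1 + 0.1551·K_p = 25.
K_p = (25 − 1)/0.1551 = 155.

K_p = 155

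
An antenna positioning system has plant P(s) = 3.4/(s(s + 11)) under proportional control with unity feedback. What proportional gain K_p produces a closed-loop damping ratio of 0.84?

K_p = 12.6

Closed-loop characteristic equation: s² + 11s + K_p·3.4 = 0.
So ω_n = √(3.4K_p) and 2ζω_n = 11, giving ζ = 11/(2√(3.4K_p)).
Setting ζ = 0.84: √(3.4K_p) = 11/(2·0.84) = 6.548, so K_p = 42.87/3.4 = 12.6.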